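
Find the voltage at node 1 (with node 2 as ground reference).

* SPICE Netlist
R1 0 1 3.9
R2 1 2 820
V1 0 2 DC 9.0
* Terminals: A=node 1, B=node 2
Nodal analysis, taking node 2 as the 0 V reference.
Source V1 fixes V_0 = 9 V.
KCL at each unknown node (sum of currents leaving = 0; resistances in Ω):
  Node 1: (V_1 - 9)/3.9 + (V_1 - 0)/820 = 0
Collecting terms: 0.2576 × V_1 = 2.308  =>  V_1 = 8.957 V
The requested potential is V_1 = 8.957 V.

Final answer: V_1 = 8.957 V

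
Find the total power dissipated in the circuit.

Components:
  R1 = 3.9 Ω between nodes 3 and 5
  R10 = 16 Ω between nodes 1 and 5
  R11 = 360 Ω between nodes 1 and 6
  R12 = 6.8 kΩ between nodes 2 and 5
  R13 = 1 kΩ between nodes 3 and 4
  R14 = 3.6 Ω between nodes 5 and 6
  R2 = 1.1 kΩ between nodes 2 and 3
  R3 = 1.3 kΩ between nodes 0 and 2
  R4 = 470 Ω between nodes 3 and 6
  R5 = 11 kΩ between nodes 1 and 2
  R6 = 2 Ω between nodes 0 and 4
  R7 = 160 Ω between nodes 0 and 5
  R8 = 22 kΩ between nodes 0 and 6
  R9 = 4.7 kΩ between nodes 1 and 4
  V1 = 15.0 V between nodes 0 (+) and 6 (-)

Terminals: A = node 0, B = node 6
Nodal analysis, taking node 6 as the 0 V reference.
Source V1 fixes V_0 = 15 V.
KCL at each unknown node (sum of currents leaving = 0; resistances in Ω):
  Node 1: (V_1 - V_2)/11000 + (V_1 - V_4)/4700 + (V_1 - V_5)/16 + (V_1 - 0)/360 = 0
  Node 2: (V_2 - V_3)/1100 + (V_2 - 15)/1300 + (V_2 - V_1)/11000 + (V_2 - V_5)/6800 = 0
  Node 3: (V_3 - V_5)/3.9 + (V_3 - V_2)/1100 + (V_3 - 0)/470 + (V_3 - V_4)/1000 = 0
  Node 4: (V_4 - 15)/2 + (V_4 - V_1)/4700 + (V_4 - V_3)/1000 = 0
  Node 5: (V_5 - V_3)/3.9 + (V_5 - 15)/160 + (V_5 - V_1)/16 + (V_5 - V_2)/6800 + (V_5 - 0)/3.6 = 0
Collecting terms (coefficients in siemens):
  0.06558·V_1 - 0.00009091·V_2 - 0.0002128·V_4 - 0.0625·V_5 = 0
  0.001916·V_2 - 0.00009091·V_1 - 0.0009091·V_3 - 0.0001471·V_5 = 0.01154
  0.2604·V_3 - 0.0009091·V_2 - 0.001·V_4 - 0.2564·V_5 = 0
  0.5012·V_4 - 0.0002128·V_1 - 0.001·V_3 = 7.5
  0.6031·V_5 - 0.0625·V_1 - 0.0001471·V_2 - 0.2564·V_3 = 0.09375
Solving these 5 simultaneous equations (Gaussian elimination) gives:
  V_1 = 0.4457 V, V_2 = 6.302 V, V_3 = 0.4807 V, V_4 = 14.96 V
  V_5 = 0.4075 V
Power in each resistor, P = (ΔV)²/R:
  P_R1 = (0.4807 - 0.4075)²/3.9 = 0.001372 W
  P_R2 = (6.302 - 0.4807)²/1100 = 0.0308 W
  P_R3 = (15 - 6.302)²/1300 = 0.0582 W
  P_R4 = (0.4807 - 0)²/470 = 0.0004916 W
  P_R5 = (0.4457 - 6.302)²/11000 = 0.003118 W
  P_R6 = (15 - 14.96)²/2 = 0.0006176 W
  P_R7 = (15 - 0.4075)²/160 = 1.331 W
  P_R8 = (15 - 0)²/22000 = 0.01023 W
  P_R9 = (0.4457 - 14.96)²/4700 = 0.04485 W
  P_R10 = (0.4457 - 0.4075)²/16 = 0.0000909 W
  P_R11 = (0.4457 - 0)²/360 = 0.0005518 W
  P_R12 = (6.302 - 0.4075)²/6800 = 0.005109 W
  P_R13 = (0.4807 - 14.96)²/1000 = 0.2098 W
  P_R14 = (0.4075 - 0)²/3.6 = 0.04614 W
P_total = P_R1 + P_R2 + P_R3 + P_R4 + P_R5 + P_R6 + P_R7 + P_R8 + P_R9 + P_R10 + P_R11 + P_R12 + P_R13 + P_R14 = 1.742 W

Final answer: 1.742 W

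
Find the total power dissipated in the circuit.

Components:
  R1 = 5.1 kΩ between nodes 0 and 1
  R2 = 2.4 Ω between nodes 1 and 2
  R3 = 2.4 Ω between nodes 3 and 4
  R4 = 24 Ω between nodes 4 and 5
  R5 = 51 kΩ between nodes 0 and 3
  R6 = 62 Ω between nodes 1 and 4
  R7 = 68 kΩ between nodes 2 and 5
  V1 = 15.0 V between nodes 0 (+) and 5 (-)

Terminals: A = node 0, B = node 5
Nodal analysis, taking node 5 as the 0 V reference.
Source V1 fixes V_0 = 15 V.
KCL at each unknown node (sum of currents leaving = 0; resistances in Ω):
  Node 1: (V_1 - 15)/5100 + (V_1 - V_2)/2.4 + (V_1 - V_4)/62 = 0
  Node 2: (V_2 - V_1)/2.4 + (V_2 - 0)/68000 = 0
  Node 3: (V_3 - V_4)/2.4 + (V_3 - 15)/51000 = 0
  Node 4: (V_4 - V_3)/2.4 + (V_4 - 0)/24 + (V_4 - V_1)/62 = 0
Collecting terms (coefficients in siemens):
  0.433·V_1 - 0.4167·V_2 - 0.01613·V_4 = 0.002941
  0.4167·V_2 - 0.4167·V_1 = 0
  0.4167·V_3 - 0.4167·V_4 = 0.0002941
  0.4745·V_4 - 0.01613·V_1 - 0.4167·V_3 = 0
Solving these 4 simultaneous equations (Gaussian elimination) gives:
  V_1 = 0.2553 V, V_2 = 0.2553 V, V_3 = 0.07702 V, V_4 = 0.07632 V
Power in each resistor, P = (ΔV)²/R:
  P_R1 = (15 - 0.2553)²/5100 = 0.04263 W
  P_R2 = (0.2553 - 0.2553)²/2.4 = 0.00000000003384 W
  P_R3 = (0.07702 - 0.07632)²/2.4 = 0.0000002055 W
  P_R4 = (0.07632 - 0)²/24 = 0.0002427 W
  P_R5 = (15 - 0.07702)²/51000 = 0.004367 W
  P_R6 = (0.2553 - 0.07632)²/62 = 0.0005169 W
  P_R7 = (0.2553 - 0)²/68000 = 0.0000009587 W
P_total = P_R1 + P_R2 + P_R3 + P_R4 + P_R5 + P_R6 + P_R7 = 0.04776 W

Final answer: 0.04776 W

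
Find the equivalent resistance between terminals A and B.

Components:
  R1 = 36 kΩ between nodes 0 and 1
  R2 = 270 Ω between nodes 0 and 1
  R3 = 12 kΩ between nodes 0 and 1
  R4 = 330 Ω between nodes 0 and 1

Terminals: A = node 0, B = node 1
Reduce the network between node 0 (A) and node 1 (B) by series/parallel combination:
  Rp1 = R1 ‖ R2 ‖ R3 ‖ R4 (parallel, all between nodes 0 and 1) = 1/(1/36000 + 1/270 + 1/12000 + 1/330) = 146.1 Ω
R_eq = 146.1 Ω

Final answer: 146.1 Ω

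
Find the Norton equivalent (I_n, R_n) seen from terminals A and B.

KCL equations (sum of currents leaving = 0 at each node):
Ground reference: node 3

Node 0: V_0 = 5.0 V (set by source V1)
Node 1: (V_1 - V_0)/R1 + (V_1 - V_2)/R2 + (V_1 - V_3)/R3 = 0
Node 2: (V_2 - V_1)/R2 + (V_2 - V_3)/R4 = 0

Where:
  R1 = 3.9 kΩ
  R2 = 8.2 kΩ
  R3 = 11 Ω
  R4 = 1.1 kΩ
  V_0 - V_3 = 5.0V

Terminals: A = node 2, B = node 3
Find the Thévenin equivalent first; then I_n = V_th/R_th and R_n = R_th.
Step 1 — V_th is the open-circuit voltage V_A - V_B (nothing connected across the terminals).
Nodal analysis, taking node 3 as the 0 V reference.
Source V1 fixes V_0 = 5 V.
KCL at each unknown node (sum of currents leaving = 0; resistances in Ω):
  Node 1: (V_1 - 5)/3900 + (V_1 - V_2)/8200 + (V_1 - 0)/11 = 0
  Node 2: (V_2 - V_1)/8200 + (V_2 - 0)/1100 = 0
Collecting terms (coefficients in siemens):
  0.09129·V_1 - 0.000122·V_2 = 0.001282
  0.001031·V_2 - 0.000122·V_1 = 0
Determinant D = (0.09129)(0.001031) - (-0.000122)(-0.000122) = 0.00009411
V_1 = [(0.001282)(0.001031) - (-0.000122)(0)]/D = 0.01405 V
V_2 = [(0.09129)(0) - (0.001282)(-0.000122)]/D = 0.001661 V
V_th = V_2 - V_3 = 0.001661 - 0 = 0.001661 V
Step 2 — R_th: zero the source — replace V1 by a short circuit (node 3 merges into node 0) — and find the resistance seen between A (node 2) and B (node 0).
Reduce the network between node 2 (A) and node 0 (B) by series/parallel combination:
  Rp1 = R1 ‖ R3 (parallel, both between nodes 0 and 1) = 1/(1/3900 + 1/11) = 10.97 Ω
  Rs1 = R2 + Rp1 (series, joined only at node 1) = 8200 + 10.97 = 8211 Ω
  Rp2 = R4 ‖ Rs1 (parallel, both between nodes 0 and 2) = 1/(1/1100 + 1/8211) = 970 Ω
R_th = 970 Ω
I_n = V_th/R_th = 0.001661/970 = 0.000001713 A, and R_n = R_th = 970 Ω

Final answer: I_n = 1.713e-06 A, R_n = 970 Ω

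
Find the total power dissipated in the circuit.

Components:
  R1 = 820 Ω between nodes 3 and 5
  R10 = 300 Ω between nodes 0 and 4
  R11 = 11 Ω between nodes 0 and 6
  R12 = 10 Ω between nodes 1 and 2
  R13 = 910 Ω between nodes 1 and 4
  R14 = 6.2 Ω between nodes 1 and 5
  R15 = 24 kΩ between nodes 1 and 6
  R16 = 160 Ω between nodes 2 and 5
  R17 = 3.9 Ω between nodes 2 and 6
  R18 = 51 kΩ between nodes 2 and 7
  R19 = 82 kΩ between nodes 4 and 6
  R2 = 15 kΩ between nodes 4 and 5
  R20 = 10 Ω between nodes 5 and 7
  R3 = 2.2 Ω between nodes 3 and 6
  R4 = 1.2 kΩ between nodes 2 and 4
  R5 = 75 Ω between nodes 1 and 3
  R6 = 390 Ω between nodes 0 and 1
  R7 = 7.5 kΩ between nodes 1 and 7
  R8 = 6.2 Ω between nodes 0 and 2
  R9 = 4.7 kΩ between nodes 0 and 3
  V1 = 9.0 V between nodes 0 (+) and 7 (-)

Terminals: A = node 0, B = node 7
Nodal analysis, taking node 7 as the 0 V reference.
Source V1 fixes V_0 = 9 V.
KCL at each unknown node (sum of currents leaving = 0; resistances in Ω):
  Node 1: (V_1 - V_3)/75 + (V_1 - 9)/390 + (V_1 - 0)/7500 + (V_1 - V_2)/10 + (V_1 - V_4)/910 + (V_1 - V_5)/6.2 + (V_1 - V_6)/24000 = 0
  Node 2: (V_2 - V_4)/1200 + (V_2 - 9)/6.2 + (V_2 - V_1)/10 + (V_2 - V_5)/160 + (V_2 - V_6)/3.9 + (V_2 - 0)/51000 = 0
  Node 3: (V_3 - V_5)/820 + (V_3 - V_6)/2.2 + (V_3 - V_1)/75 + (V_3 - 9)/4700 = 0
  Node 4: (V_4 - V_5)/15000 + (V_4 - V_2)/1200 + (V_4 - 9)/300 + (V_4 - V_1)/910 + (V_4 - V_6)/82000 = 0
  Node 5: (V_5 - V_3)/820 + (V_5 - V_4)/15000 + (V_5 - V_1)/6.2 + (V_5 - V_2)/160 + (V_5 - 0)/10 = 0
  Node 6: (V_6 - V_3)/2.2 + (V_6 - 9)/11 + (V_6 - V_1)/24000 + (V_6 - V_2)/3.9 + (V_6 - V_4)/82000 = 0
Collecting terms (coefficients in siemens):
  0.2785·V_1 - 0.1·V_2 - 0.01333·V_3 - 0.001099·V_4 - 0.1613·V_5 - 0.00004167·V_6 = 0.02308
  0.5248·V_2 - 0.1·V_1 - 0.0008333·V_4 - 0.00625·V_5 - 0.2564·V_6 = 1.452
  0.4693·V_3 - 0.01333·V_1 - 0.00122·V_5 - 0.4545·V_6 = 0.001915
  0.005344·V_4 - 0.001099·V_1 - 0.0008333·V_2 - 0.00006667·V_5 - 0.0000122·V_6 = 0.03
  0.2688·V_5 - 0.1613·V_1 - 0.00625·V_2 - 0.00122·V_3 - 0.00006667·V_4 = 0
  0.8019·V_6 - 0.00004167·V_1 - 0.2564·V_2 - 0.4545·V_3 - 0.0000122·V_4 = 0.8182
Solving these 6 simultaneous equations (Gaussian elimination) gives:
  V_1 = 5.153 V, V_2 = 7.655 V, V_3 = 7.801 V, V_4 = 7.926 V
  V_5 = 3.307 V, V_6 = 7.89 V
Power in each resistor, P = (ΔV)²/R:
  P_R1 = (7.801 - 3.307)²/820 = 0.02462 W
  P_R2 = (7.926 - 3.307)²/15000 = 0.001422 W
  P_R3 = (7.801 - 7.89)²/2.2 = 0.003613 W
  P_R4 = (7.655 - 7.926)²/1200 = 0.00006117 W
  P_R5 = (5.153 - 7.801)²/75 = 0.09344 W
  P_R6 = (9 - 5.153)²/390 = 0.03794 W
  P_R7 = (5.153 - 0)²/7500 = 0.003541 W
  P_R8 = (9 - 7.655)²/6.2 = 0.2918 W
  P_R9 = (9 - 7.801)²/4700 = 0.000306 W
  P_R10 = (9 - 7.926)²/300 = 0.003846 W
  P_R11 = (9 - 7.89)²/11 = 0.112 W
  P_R12 = (5.153 - 7.655)²/10 = 0.6257 W
  P_R13 = (5.153 - 7.926)²/910 = 0.008446 W
  P_R14 = (5.153 - 3.307)²/6.2 = 0.5497 W
  P_R15 = (5.153 - 7.89)²/24000 = 0.000312 W
  P_R16 = (7.655 - 3.307)²/160 = 0.1181 W
  P_R17 = (7.655 - 7.89)²/3.9 = 0.01417 W
  P_R18 = (7.655 - 0)²/51000 = 0.001149 W
  P_R19 = (7.926 - 7.89)²/82000 = 0.00000001568 W
  P_R20 = (3.307 - 0)²/10 = 1.094 W
P_total = P_R1 + P_R2 + P_R3 + P_R4 + P_R5 + P_R6 + P_R7 + P_R8 + P_R9 + P_R10 + P_R11 + P_R12 + P_R13 + P_R14 + P_R15 + P_R16 + P_R17 + P_R18 + P_R19 + P_R20 = 2.984 W

Final answer: 2.984 W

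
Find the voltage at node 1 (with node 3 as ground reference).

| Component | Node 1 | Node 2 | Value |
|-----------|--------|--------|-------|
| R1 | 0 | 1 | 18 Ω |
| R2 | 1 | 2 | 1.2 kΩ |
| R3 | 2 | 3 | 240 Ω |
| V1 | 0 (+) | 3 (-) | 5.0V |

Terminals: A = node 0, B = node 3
Nodal analysis, taking node 3 as the 0 V reference.
Source V1 fixes V_0 = 5 V.
KCL at each unknown node (sum of currents leaving = 0; resistances in Ω):
  Node 1: (V_1 - 5)/18 + (V_1 - V_2)/1200 = 0
  Node 2: (V_2 - V_1)/1200 + (V_2 - 0)/240 = 0
Collecting terms (coefficients in siemens):
  0.05639·V_1 - 0.0008333·V_2 = 0.2778
  0.005·V_2 - 0.0008333·V_1 = 0
Determinant D = (0.05639)(0.005) - (-0.0008333)(-0.0008333) = 0.0002812
V_1 = [(0.2778)(0.005) - (-0.0008333)(0)]/D = 4.938 V
V_2 = [(0.05639)(0) - (0.2778)(-0.0008333)]/D = 0.823 V
The requested potential is V_1 = 4.938 V.

Final answer: V_1 = 4.938 V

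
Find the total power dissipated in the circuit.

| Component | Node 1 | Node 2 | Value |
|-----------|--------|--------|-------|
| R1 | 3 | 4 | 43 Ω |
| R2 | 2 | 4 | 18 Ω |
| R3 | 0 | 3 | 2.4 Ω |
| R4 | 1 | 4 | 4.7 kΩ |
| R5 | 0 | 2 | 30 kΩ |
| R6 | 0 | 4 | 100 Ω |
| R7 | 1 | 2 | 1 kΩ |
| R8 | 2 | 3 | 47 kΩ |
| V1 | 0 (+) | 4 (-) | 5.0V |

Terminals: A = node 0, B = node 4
Nodal analysis, taking node 4 as the 0 V reference.
Source V1 fixes V_0 = 5 V.
KCL at each unknown node (sum of currents leaving = 0; resistances in Ω):
  Node 1: (V_1 - 0)/4700 + (V_1 - V_2)/1000 = 0
  Node 2: (V_2 - 0)/18 + (V_2 - 5)/30000 + (V_2 - V_1)/1000 + (V_2 - V_3)/47000 = 0
  Node 3: (V_3 - 0)/43 + (V_3 - 5)/2.4 + (V_3 - V_2)/47000 = 0
Collecting terms (coefficients in siemens):
  0.001213·V_1 - 0.001·V_2 = 0
  0.05661·V_2 - 0.001·V_1 - 0.00002128·V_3 = 0.0001667
  0.4399·V_3 - 0.00002128·V_2 = 2.083
Solving these 3 simultaneous equations (Gaussian elimination) gives:
  V_1 = 0.003953 V, V_2 = 0.004794 V, V_3 = 4.735 V
Power in each resistor, P = (ΔV)²/R:
  P_R1 = (4.735 - 0)²/43 = 0.5215 W
  P_R2 = (0.004794 - 0)²/18 = 0.000001277 W
  P_R3 = (5 - 4.735)²/2.4 = 0.02916 W
  P_R4 = (0.003953 - 0)²/4700 = 0.000000003324 W
  P_R5 = (5 - 0.004794)²/30000 = 0.0008317 W
  P_R6 = (5 - 0)²/100 = 0.25 W
  P_R7 = (0.003953 - 0.004794)²/1000 = 0.0000000007073 W
  P_R8 = (0.004794 - 4.735)²/47000 = 0.0004762 W
P_total = P_R1 + P_R2 + P_R3 + P_R4 + P_R5 + P_R6 + P_R7 + P_R8 = 0.802 W

Final answer: 0.802 W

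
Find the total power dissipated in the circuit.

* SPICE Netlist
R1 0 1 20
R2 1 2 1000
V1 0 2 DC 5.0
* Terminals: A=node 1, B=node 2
Nodal analysis, taking node 2 as the 0 V reference.
Source V1 fixes V_0 = 5 V.
KCL at each unknown node (sum of currents leaving = 0; resistances in Ω):
  Node 1: (V_1 - 5)/20 + (V_1 - 0)/1000 = 0
Collecting terms: 0.051 × V_1 = 0.25  =>  V_1 = 4.902 V
Power in each resistor, P = (ΔV)²/R:
  P_R1 = (5 - 4.902)²/20 = 0.0004806 W
  P_R2 = (4.902 - 0)²/1000 = 0.02403 W
P_total = P_R1 + P_R2 = 0.02451 W

Final answer: 0.02451 W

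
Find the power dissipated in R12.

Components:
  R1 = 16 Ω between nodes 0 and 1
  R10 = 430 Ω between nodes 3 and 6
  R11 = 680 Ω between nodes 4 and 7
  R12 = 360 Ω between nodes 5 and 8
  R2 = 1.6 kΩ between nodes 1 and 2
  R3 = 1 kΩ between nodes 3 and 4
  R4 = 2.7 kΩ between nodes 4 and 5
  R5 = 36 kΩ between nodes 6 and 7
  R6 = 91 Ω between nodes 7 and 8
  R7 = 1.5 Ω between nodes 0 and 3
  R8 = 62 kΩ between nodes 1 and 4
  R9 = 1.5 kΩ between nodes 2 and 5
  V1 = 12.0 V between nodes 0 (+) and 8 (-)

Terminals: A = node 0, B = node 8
Nodal analysis, taking node 8 as the 0 V reference.
Source V1 fixes V_0 = 12 V.
KCL at each unknown node (sum of currents leaving = 0; resistances in Ω):
  Node 1: (V_1 - 12)/16 + (V_1 - V_2)/1600 + (V_1 - V_4)/62000 = 0
  Node 2: (V_2 - V_1)/1600 + (V_2 - V_5)/1500 = 0
  Node 3: (V_3 - V_4)/1000 + (V_3 - 12)/1.5 + (V_3 - V_6)/430 = 0
  Node 4: (V_4 - V_3)/1000 + (V_4 - V_5)/2700 + (V_4 - V_1)/62000 + (V_4 - V_7)/680 = 0
  Node 5: (V_5 - V_4)/2700 + (V_5 - V_2)/1500 + (V_5 - 0)/360 = 0
  Node 6: (V_6 - V_7)/36000 + (V_6 - V_3)/430 = 0
  Node 7: (V_7 - V_6)/36000 + (V_7 - 0)/91 + (V_7 - V_4)/680 = 0
Collecting terms (coefficients in siemens):
  0.06314·V_1 - 0.000625·V_2 - 0.00001613·V_4 = 0.75
  0.001292·V_2 - 0.000625·V_1 - 0.0006667·V_5 = 0
  0.67·V_3 - 0.001·V_4 - 0.002326·V_6 = 8
  0.002857·V_4 - 0.00001613·V_1 - 0.001·V_3 - 0.0003704·V_5 - 0.001471·V_7 = 0
  0.003815·V_5 - 0.0006667·V_2 - 0.0003704·V_4 = 0
  0.002353·V_6 - 0.002326·V_3 - 0.00002778·V_7 = 0
  0.01249·V_7 - 0.001471·V_4 - 0.00002778·V_6 = 0
Solving these 7 simultaneous equations (Gaussian elimination) gives:
  V_1 = 11.94 V, V_2 = 6.616 V, V_3 = 11.99 V, V_4 = 4.777 V
  V_5 = 1.62 V, V_6 = 11.85 V, V_7 = 0.5889 V
I_R12 = (V_5 - V_8)/R12 = (1.62 - 0)/360 = 0.0045 A
P_R12 = I_R12² × R12 = (0.0045)² × 360 = 0.007289 W

Final answer: 0.007289 W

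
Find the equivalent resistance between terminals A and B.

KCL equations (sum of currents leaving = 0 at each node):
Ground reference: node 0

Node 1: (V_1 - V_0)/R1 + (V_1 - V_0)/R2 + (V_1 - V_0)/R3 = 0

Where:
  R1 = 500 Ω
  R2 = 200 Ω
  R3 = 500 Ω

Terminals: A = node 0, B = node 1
Reduce the network between node 0 (A) and node 1 (B) by series/parallel combination:
  Rp1 = R1 ‖ R2 ‖ R3 (parallel, all between nodes 0 and 1) = 1/(1/500 + 1/200 + 1/500) = 111.1 Ω
R_eq = 111.1 Ω

Final answer: 111.1 Ω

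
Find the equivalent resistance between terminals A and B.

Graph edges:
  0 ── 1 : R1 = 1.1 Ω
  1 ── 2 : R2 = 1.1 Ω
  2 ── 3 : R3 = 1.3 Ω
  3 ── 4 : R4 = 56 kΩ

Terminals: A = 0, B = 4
Reduce the network between node 0 (A) and node 4 (B) by series/parallel combination:
  Rs1 = R1 + R2 (series, joined only at node 1) = 1.1 + 1.1 = 2.2 Ω
  Rs2 = R3 + Rs1 (series, joined only at node 2) = 1.3 + 2.2 = 3.5 Ω
  Rs3 = R4 + Rs2 (series, joined only at node 3) = 56000 + 3.5 = 56000 Ω
R_eq = 56 kΩ

Final answer: 56 kΩ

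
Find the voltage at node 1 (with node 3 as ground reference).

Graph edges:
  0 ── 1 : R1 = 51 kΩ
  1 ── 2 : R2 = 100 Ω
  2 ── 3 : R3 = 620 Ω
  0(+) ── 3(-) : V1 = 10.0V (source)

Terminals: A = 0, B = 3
Nodal analysis, taking node 3 as the 0 V reference.
Source V1 fixes V_0 = 10 V.
KCL at each unknown node (sum of currents leaving = 0; resistances in Ω):
  Node 1: (V_1 - 10)/51000 + (V_1 - V_2)/100 = 0
  Node 2: (V_2 - V_1)/100 + (V_2 - 0)/620 = 0
Collecting terms (coefficients in siemens):
  0.01002·V_1 - 0.01·V_2 = 0.0001961
  0.01161·V_2 - 0.01·V_1 = 0
Determinant D = (0.01002)(0.01161) - (-0.01)(-0.01) = 0.00001636
V_1 = [(0.0001961)(0.01161) - (-0.01)(0)]/D = 0.1392 V
V_2 = [(0.01002)(0) - (0.0001961)(-0.01)]/D = 0.1199 V
The requested potential is V_1 = 0.1392 V.

Final answer: V_1 = 0.1392 V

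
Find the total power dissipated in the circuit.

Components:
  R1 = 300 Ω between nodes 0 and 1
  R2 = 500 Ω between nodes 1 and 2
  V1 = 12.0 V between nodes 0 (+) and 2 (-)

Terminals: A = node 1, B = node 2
Nodal analysis, taking node 2 as the 0 V reference.
Source V1 fixes V_0 = 12 V.
KCL at each unknown node (sum of currents leaving = 0; resistances in Ω):
  Node 1: (V_1 - 12)/300 + (V_1 - 0)/500 = 0
Collecting terms: 0.005333 × V_1 = 0.04  =>  V_1 = 7.5 V
Power in each resistor, P = (ΔV)²/R:
  P_R1 = (12 - 7.5)²/300 = 0.0675 W
  P_R2 = (7.5 - 0)²/500 = 0.1125 W
P_total = P_R1 + P_R2 = 0.18 W

Final answer: 0.18 W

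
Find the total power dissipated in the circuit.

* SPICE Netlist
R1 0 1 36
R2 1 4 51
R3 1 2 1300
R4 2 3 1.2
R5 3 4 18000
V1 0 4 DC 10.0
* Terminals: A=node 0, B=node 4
Nodal analysis, taking node 4 as the 0 V reference.
Source V1 fixes V_0 = 10 V.
KCL at each unknown node (sum of currents leaving = 0; resistances in Ω):
  Node 1: (V_1 - 10)/36 + (V_1 - 0)/51 + (V_1 - V_2)/1300 = 0
  Node 2: (V_2 - V_1)/1300 + (V_2 - V_3)/1.2 = 0
  Node 3: (V_3 - V_2)/1.2 + (V_3 - 0)/18000 = 0
Collecting terms (coefficients in siemens):
  0.04815·V_1 - 0.0007692·V_2 = 0.2778
  0.8341·V_2 - 0.0007692·V_1 - 0.8333·V_3 = 0
  0.8334·V_3 - 0.8333·V_2 = 0
Solving these 3 simultaneous equations (Gaussian elimination) gives:
  V_1 = 5.856 V, V_2 = 5.461 V, V_3 = 5.461 V
Power in each resistor, P = (ΔV)²/R:
  P_R1 = (10 - 5.856)²/36 = 0.4771 W
  P_R2 = (5.856 - 0)²/51 = 0.6723 W
  P_R3 = (5.856 - 5.461)²/1300 = 0.0001197 W
  P_R4 = (5.461 - 5.461)²/1.2 = 0.0000001104 W
  P_R5 = (5.461 - 0)²/18000 = 0.001657 W
P_total = P_R1 + P_R2 + P_R3 + P_R4 + P_R5 = 1.151 W

Final answer: 1.151 W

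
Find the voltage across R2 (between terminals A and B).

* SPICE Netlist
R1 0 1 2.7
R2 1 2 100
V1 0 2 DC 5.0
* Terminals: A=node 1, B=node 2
R1 and R2 are in series across V1 (node 0 → node 1 → node 2), and the output A–B is taken across R2, so this is a voltage divider.
Series current: I = V1/(R1 + R2) = 5/(2.7 + 100) = 5/102.7 = 0.04869 A
V_R2 = I × R2 = V1 × R2/(R1 + R2) = 5 × 100/102.7 = 4.869 V

Final answer: 4.869 V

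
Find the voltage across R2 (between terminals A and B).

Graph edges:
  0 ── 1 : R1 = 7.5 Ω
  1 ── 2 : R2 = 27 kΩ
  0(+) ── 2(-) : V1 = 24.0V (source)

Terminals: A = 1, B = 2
R1 and R2 are in series across V1 (node 0 → node 1 → node 2), and the output A–B is taken across R2, so this is a voltage divider.
Series current: I = V1/(R1 + R2) = 24/(7.5 + 27000) = 24/27010 = 0.0008886 A
V_R2 = I × R2 = V1 × R2/(R1 + R2) = 24 × 27000/27010 = 23.99 V

Final answer: 23.99 V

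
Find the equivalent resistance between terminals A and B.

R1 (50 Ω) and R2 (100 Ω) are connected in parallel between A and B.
Reduce the network between node 0 (A) and node 1 (B) by series/parallel combination:
  Rp1 = R1 ‖ R2 (parallel, both between nodes 0 and 1) = 1/(1/50 + 1/100) = 33.33 Ω
R_eq = 33.33 Ω

Final answer: 33.33 Ω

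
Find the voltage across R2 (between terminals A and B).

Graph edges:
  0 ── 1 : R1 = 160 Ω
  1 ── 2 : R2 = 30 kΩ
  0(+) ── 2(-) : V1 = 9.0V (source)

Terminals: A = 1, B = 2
R1 and R2 are in series across V1 (node 0 → node 1 → node 2), and the output A–B is taken across R2, so this is a voltage divider.
Series current: I = V1/(R1 + R2) = 9/(160 + 30000) = 9/30160 = 0.0002984 A
V_R2 = I × R2 = V1 × R2/(R1 + R2) = 9 × 30000/30160 = 8.952 V

Final answer: 8.952 V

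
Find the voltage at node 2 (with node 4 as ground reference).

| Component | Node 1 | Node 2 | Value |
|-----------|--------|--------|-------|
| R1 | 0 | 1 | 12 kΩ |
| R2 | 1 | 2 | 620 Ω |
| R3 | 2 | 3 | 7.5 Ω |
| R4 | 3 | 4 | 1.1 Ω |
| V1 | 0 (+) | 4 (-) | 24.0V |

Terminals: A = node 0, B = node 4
Nodal analysis, taking node 4 as the 0 V reference.
Source V1 fixes V_0 = 24 V.
KCL at each unknown node (sum of currents leaving = 0; resistances in Ω):
  Node 1: (V_1 - 24)/12000 + (V_1 - V_2)/620 = 0
  Node 2: (V_2 - V_1)/620 + (V_2 - V_3)/7.5 = 0
  Node 3: (V_3 - V_2)/7.5 + (V_3 - 0)/1.1 = 0
Collecting terms (coefficients in siemens):
  0.001696·V_1 - 0.001613·V_2 = 0.002
  0.1349·V_2 - 0.001613·V_1 - 0.1333·V_3 = 0
  1.042·V_3 - 0.1333·V_2 = 0
Solving these 3 simultaneous equations (Gaussian elimination) gives:
  V_1 = 1.195 V, V_2 = 0.01634 V, V_3 = 0.00209 V
The requested potential is V_2 = 0.01634 V.

Final answer: V_2 = 0.01634 V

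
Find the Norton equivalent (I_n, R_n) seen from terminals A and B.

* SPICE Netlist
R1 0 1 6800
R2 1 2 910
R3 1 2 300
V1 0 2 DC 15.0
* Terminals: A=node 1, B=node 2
Find the Thévenin equivalent first; then I_n = V_th/R_th and R_n = R_th.
Step 1 — V_th is the open-circuit voltage V_A - V_B (nothing connected across the terminals).
Nodal analysis, taking node 2 as the 0 V reference.
Source V1 fixes V_0 = 15 V.
KCL at each unknown node (sum of currents leaving = 0; resistances in Ω):
  Node 1: (V_1 - 15)/6800 + (V_1 - 0)/910 + (V_1 - 0)/300 = 0
Collecting terms: 0.004579 × V_1 = 0.002206  =>  V_1 = 0.4817 V
V_th = V_1 - V_2 = 0.4817 - 0 = 0.4817 V
Step 2 — R_th: zero the source — replace V1 by a short circuit (node 2 merges into node 0) — and find the resistance seen between A (node 1) and B (node 0).
Reduce the network between node 1 (A) and node 0 (B) by series/parallel combination:
  Rp1 = R1 ‖ R2 ‖ R3 (parallel, all between nodes 0 and 1) = 1/(1/6800 + 1/910 + 1/300) = 218.4 Ω
R_th = 218.4 Ω
I_n = V_th/R_th = 0.4817/218.4 = 0.002206 A, and R_n = R_th = 218.4 Ω

Final answer: I_n = 0.002206 A, R_n = 218.4 Ω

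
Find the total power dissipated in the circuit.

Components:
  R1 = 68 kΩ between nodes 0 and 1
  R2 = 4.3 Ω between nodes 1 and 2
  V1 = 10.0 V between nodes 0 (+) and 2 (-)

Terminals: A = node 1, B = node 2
Nodal analysis, taking node 2 as the 0 V reference.
Source V1 fixes V_0 = 10 V.
KCL at each unknown node (sum of currents leaving = 0; resistances in Ω):
  Node 1: (V_1 - 10)/68000 + (V_1 - 0)/4.3 = 0
Collecting terms: 0.2326 × V_1 = 0.0001471  =>  V_1 = 0.0006323 V
Power in each resistor, P = (ΔV)²/R:
  P_R1 = (10 - 0.0006323)²/68000 = 0.00147 W
  P_R2 = (0.0006323 - 0)²/4.3 = 0.00000009298 W
P_total = P_R1 + P_R2 = 0.00147 W

Final answer: 0.00147 W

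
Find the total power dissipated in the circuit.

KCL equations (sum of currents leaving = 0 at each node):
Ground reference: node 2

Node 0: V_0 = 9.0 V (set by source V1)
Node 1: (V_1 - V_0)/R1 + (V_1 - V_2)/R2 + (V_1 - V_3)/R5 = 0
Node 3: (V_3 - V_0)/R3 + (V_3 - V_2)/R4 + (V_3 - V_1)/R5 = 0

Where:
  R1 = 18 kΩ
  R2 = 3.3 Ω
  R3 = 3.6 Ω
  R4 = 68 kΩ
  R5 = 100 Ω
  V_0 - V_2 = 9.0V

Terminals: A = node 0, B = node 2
Nodal analysis, taking node 2 as the 0 V reference.
Source V1 fixes V_0 = 9 V.
KCL at each unknown node (sum of currents leaving = 0; resistances in Ω):
  Node 1: (V_1 - 9)/18000 + (V_1 - 0)/3.3 + (V_1 - V_3)/100 = 0
  Node 3: (V_3 - 9)/3.6 + (V_3 - 0)/68000 + (V_3 - V_1)/100 = 0
Collecting terms (coefficients in siemens):
  0.3131·V_1 - 0.01·V_3 = 0.0005
  0.2878·V_3 - 0.01·V_1 = 2.5
Determinant D = (0.3131)(0.2878) - (-0.01)(-0.01) = 0.09
V_1 = [(0.0005)(0.2878) - (-0.01)(2.5)]/D = 0.2794 V
V_3 = [(0.3131)(2.5) - (0.0005)(-0.01)]/D = 8.697 V
Power in each resistor, P = (ΔV)²/R:
  P_R1 = (9 - 0.2794)²/18000 = 0.004225 W
  P_R2 = (0.2794 - 0)²/3.3 = 0.02365 W
  P_R3 = (9 - 8.697)²/3.6 = 0.02558 W
  P_R4 = (0 - 8.697)²/68000 = 0.001112 W
  P_R5 = (0.2794 - 8.697)²/100 = 0.7085 W
P_total = P_R1 + P_R2 + P_R3 + P_R4 + P_R5 = 0.7631 W

Final answer: 0.7631 W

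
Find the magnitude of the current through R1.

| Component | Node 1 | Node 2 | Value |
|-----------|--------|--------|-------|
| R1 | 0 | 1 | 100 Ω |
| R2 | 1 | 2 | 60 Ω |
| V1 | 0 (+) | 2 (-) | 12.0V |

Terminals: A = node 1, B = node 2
Nodal analysis, taking node 2 as the 0 V reference.
Source V1 fixes V_0 = 12 V.
KCL at each unknown node (sum of currents leaving = 0; resistances in Ω):
  Node 1: (V_1 - 12)/100 + (V_1 - 0)/60 = 0
Collecting terms: 0.02667 × V_1 = 0.12  =>  V_1 = 4.5 V
I_R1 = (V_0 - V_1)/R1 = (12 - 4.5)/100 = 0.075 A
|I_R1| = 0.075 A

Final answer: |I_R1| = 0.075 A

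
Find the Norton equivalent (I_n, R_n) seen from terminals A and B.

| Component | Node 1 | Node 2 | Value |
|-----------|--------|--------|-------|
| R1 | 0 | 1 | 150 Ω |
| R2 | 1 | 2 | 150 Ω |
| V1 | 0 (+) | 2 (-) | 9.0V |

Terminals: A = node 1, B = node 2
Find the Thévenin equivalent first; then I_n = V_th/R_th and R_n = R_th.
Step 1 — V_th is the open-circuit voltage V_A - V_B (nothing connected across the terminals).
Nodal analysis, taking node 2 as the 0 V reference.
Source V1 fixes V_0 = 9 V.
KCL at each unknown node (sum of currents leaving = 0; resistances in Ω):
  Node 1: (V_1 - 9)/150 + (V_1 - 0)/150 = 0
Collecting terms: 0.01333 × V_1 = 0.06  =>  V_1 = 4.5 V
V_th = V_1 - V_2 = 4.5 - 0 = 4.5 V
Step 2 — R_th: zero the source — replace V1 by a short circuit (node 2 merges into node 0) — and find the resistance seen between A (node 1) and B (node 0).
Reduce the network between node 1 (A) and node 0 (B) by series/parallel combination:
  Rp1 = R1 ‖ R2 (parallel, both between nodes 0 and 1) = 1/(1/150 + 1/150) = 75 Ω
R_th = 75 Ω
I_n = V_th/R_th = 4.5/75 = 0.06 A, and R_n = R_th = 75 Ω

Final answer: I_n = 0.06 A, R_n = 75 Ω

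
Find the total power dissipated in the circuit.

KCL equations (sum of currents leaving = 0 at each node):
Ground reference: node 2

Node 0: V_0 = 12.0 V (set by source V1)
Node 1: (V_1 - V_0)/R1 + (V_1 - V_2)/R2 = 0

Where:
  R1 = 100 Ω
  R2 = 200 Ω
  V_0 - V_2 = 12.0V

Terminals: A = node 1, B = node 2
Nodal analysis, taking node 2 as the 0 V reference.
Source V1 fixes V_0 = 12 V.
KCL at each unknown node (sum of currents leaving = 0; resistances in Ω):
  Node 1: (V_1 - 12)/100 + (V_1 - 0)/200 = 0
Collecting terms: 0.015 × V_1 = 0.12  =>  V_1 = 8 V
Power in each resistor, P = (ΔV)²/R:
  P_R1 = (12 - 8)²/100 = 0.16 W
  P_R2 = (8 - 0)²/200 = 0.32 W
P_total = P_R1 + P_R2 = 0.48 W

Final answer: 0.48 W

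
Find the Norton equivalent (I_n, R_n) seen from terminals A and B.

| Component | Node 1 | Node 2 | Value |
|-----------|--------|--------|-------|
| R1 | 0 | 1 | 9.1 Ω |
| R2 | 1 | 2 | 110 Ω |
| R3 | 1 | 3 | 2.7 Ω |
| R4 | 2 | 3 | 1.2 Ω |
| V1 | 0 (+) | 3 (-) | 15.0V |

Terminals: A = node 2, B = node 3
Find the Thévenin equivalent first; then I_n = V_th/R_th and R_n = R_th.
Step 1 — V_th is the open-circuit voltage V_A - V_B (nothing connected across the terminals).
Nodal analysis, taking node 3 as the 0 V reference.
Source V1 fixes V_0 = 15 V.
KCL at each unknown node (sum of currents leaving = 0; resistances in Ω):
  Node 1: (V_1 - 15)/9.1 + (V_1 - V_2)/110 + (V_1 - 0)/2.7 = 0
  Node 2: (V_2 - V_1)/110 + (V_2 - 0)/1.2 = 0
Collecting terms (coefficients in siemens):
  0.4894·V_1 - 0.009091·V_2 = 1.648
  0.8424·V_2 - 0.009091·V_1 = 0
Determinant D = (0.4894)(0.8424) - (-0.009091)(-0.009091) = 0.4122
V_1 = [(1.648)(0.8424) - (-0.009091)(0)]/D = 3.369 V
V_2 = [(0.4894)(0) - (1.648)(-0.009091)]/D = 0.03636 V
V_th = V_2 - V_3 = 0.03636 - 0 = 0.03636 V
Step 2 — R_th: zero the source — replace V1 by a short circuit (node 3 merges into node 0) — and find the resistance seen between A (node 2) and B (node 0).
Reduce the network between node 2 (A) and node 0 (B) by series/parallel combination:
  Rp1 = R1 ‖ R3 (parallel, both between nodes 0 and 1) = 1/(1/9.1 + 1/2.7) = 2.082 Ω
  Rs1 = R2 + Rp1 (series, joined only at node 1) = 110 + 2.082 = 112.1 Ω
  Rp2 = R4 ‖ Rs1 (parallel, both between nodes 0 and 2) = 1/(1/1.2 + 1/112.1) = 1.187 Ω
R_th = 1.187 Ω
I_n = V_th/R_th = 0.03636/1.187 = 0.03062 A, and R_n = R_th = 1.187 Ω

Final answer: I_n = 0.03062 A, R_n = 1.187 Ω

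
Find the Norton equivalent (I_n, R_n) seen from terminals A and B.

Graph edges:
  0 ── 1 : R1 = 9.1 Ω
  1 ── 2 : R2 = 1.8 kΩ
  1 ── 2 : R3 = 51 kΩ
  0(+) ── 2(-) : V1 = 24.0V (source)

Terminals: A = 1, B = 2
Find the Thévenin equivalent first; then I_n = V_th/R_th and R_n = R_th.
Step 1 — V_th is the open-circuit voltage V_A - V_B (nothing connected across the terminals).
Nodal analysis, taking node 2 as the 0 V reference.
Source V1 fixes V_0 = 24 V.
KCL at each unknown node (sum of currents leaving = 0; resistances in Ω):
  Node 1: (V_1 - 24)/9.1 + (V_1 - 0)/1800 + (V_1 - 0)/51000 = 0
Collecting terms: 0.1105 × V_1 = 2.637  =>  V_1 = 23.88 V
V_th = V_1 - V_2 = 23.88 - 0 = 23.88 V
Step 2 — R_th: zero the source — replace V1 by a short circuit (node 2 merges into node 0) — and find the resistance seen between A (node 1) and B (node 0).
Reduce the network between node 1 (A) and node 0 (B) by series/parallel combination:
  Rp1 = R1 ‖ R2 ‖ R3 (parallel, all between nodes 0 and 1) = 1/(1/9.1 + 1/1800 + 1/51000) = 9.053 Ω
R_th = 9.053 Ω
I_n = V_th/R_th = 23.88/9.053 = 2.637 A, and R_n = R_th = 9.053 Ω

Final answer: I_n = 2.637 A, R_n = 9.053 Ω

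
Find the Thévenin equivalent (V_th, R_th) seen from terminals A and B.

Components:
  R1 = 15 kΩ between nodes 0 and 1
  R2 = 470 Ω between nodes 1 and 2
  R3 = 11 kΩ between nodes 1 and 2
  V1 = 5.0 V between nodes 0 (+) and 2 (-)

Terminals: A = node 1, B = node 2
Step 1 — V_th is the open-circuit voltage V_A - V_B (nothing connected across the terminals).
Nodal analysis, taking node 2 as the 0 V reference.
Source V1 fixes V_0 = 5 V.
KCL at each unknown node (sum of currents leaving = 0; resistances in Ω):
  Node 1: (V_1 - 5)/15000 + (V_1 - 0)/470 + (V_1 - 0)/11000 = 0
Collecting terms: 0.002285 × V_1 = 0.0003333  =>  V_1 = 0.1459 V
V_th = V_1 - V_2 = 0.1459 - 0 = 0.1459 V
Step 2 — R_th: zero the source — replace V1 by a short circuit (node 2 merges into node 0) — and find the resistance seen between A (node 1) and B (node 0).
Reduce the network between node 1 (A) and node 0 (B) by series/parallel combination:
  Rp1 = R1 ‖ R2 ‖ R3 (parallel, all between nodes 0 and 1) = 1/(1/15000 + 1/470 + 1/11000) = 437.6 Ω
R_th = 437.6 Ω

Final answer: V_th = 0.1459 V, R_th = 437.6 Ω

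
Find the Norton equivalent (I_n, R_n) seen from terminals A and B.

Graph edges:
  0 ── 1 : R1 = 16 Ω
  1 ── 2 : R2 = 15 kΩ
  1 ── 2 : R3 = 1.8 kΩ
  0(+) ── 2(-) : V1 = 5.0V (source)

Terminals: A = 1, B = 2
Find the Thévenin equivalent first; then I_n = V_th/R_th and R_n = R_th.
Step 1 — V_th is the open-circuit voltage V_A - V_B (nothing connected across the terminals).
Nodal analysis, taking node 2 as the 0 V reference.
Source V1 fixes V_0 = 5 V.
KCL at each unknown node (sum of currents leaving = 0; resistances in Ω):
  Node 1: (V_1 - 5)/16 + (V_1 - 0)/15000 + (V_1 - 0)/1800 = 0
Collecting terms: 0.06312 × V_1 = 0.3125  =>  V_1 = 4.951 V
V_th = V_1 - V_2 = 4.951 - 0 = 4.951 V
Step 2 — R_th: zero the source — replace V1 by a short circuit (node 2 merges into node 0) — and find the resistance seen between A (node 1) and B (node 0).
Reduce the network between node 1 (A) and node 0 (B) by series/parallel combination:
  Rp1 = R1 ‖ R2 ‖ R3 (parallel, all between nodes 0 and 1) = 1/(1/16 + 1/15000 + 1/1800) = 15.84 Ω
R_th = 15.84 Ω
I_n = V_th/R_th = 4.951/15.84 = 0.3125 A, and R_n = R_th = 15.84 Ω

Final answer: I_n = 0.3125 A, R_n = 15.84 Ω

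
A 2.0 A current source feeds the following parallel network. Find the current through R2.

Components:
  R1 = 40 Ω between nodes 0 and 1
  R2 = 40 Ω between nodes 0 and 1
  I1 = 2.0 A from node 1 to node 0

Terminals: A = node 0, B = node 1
All resistors sit directly between nodes 0 and 1, so they are in parallel and share one voltage V; the full source current 2 A splits among them.
1/R_par = 1/40 + 1/40 = 0.05 S  =>  R_par = 20 Ω
V = I × R_par = 2 × 20 = 40 V
I_R2 = V/R2 = 40/40 = 1 A

Final answer: 1 A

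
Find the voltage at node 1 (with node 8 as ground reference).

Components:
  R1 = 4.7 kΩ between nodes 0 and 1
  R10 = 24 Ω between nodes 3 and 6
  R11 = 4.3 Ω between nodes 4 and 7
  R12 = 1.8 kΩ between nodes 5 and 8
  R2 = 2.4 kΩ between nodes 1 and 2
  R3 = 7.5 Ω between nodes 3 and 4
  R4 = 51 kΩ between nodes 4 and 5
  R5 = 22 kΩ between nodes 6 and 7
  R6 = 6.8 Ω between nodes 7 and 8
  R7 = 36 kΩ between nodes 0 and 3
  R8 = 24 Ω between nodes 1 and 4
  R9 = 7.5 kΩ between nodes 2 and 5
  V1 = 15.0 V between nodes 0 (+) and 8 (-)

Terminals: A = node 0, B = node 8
Nodal analysis, taking node 8 as the 0 V reference.
Source V1 fixes V_0 = 15 V.
KCL at each unknown node (sum of currents leaving = 0; resistances in Ω):
  Node 1: (V_1 - 15)/4700 + (V_1 - V_2)/2400 + (V_1 - V_4)/24 = 0
  Node 2: (V_2 - V_1)/2400 + (V_2 - V_5)/7500 = 0
  Node 3: (V_3 - V_4)/7.5 + (V_3 - 15)/36000 + (V_3 - V_6)/24 = 0
  Node 4: (V_4 - V_3)/7.5 + (V_4 - V_5)/51000 + (V_4 - V_1)/24 + (V_4 - V_7)/4.3 = 0
  Node 5: (V_5 - V_4)/51000 + (V_5 - V_2)/7500 + (V_5 - 0)/1800 = 0
  Node 6: (V_6 - V_7)/22000 + (V_6 - V_3)/24 = 0
  Node 7: (V_7 - V_6)/22000 + (V_7 - 0)/6.8 + (V_7 - V_4)/4.3 = 0
Collecting terms (coefficients in siemens):
  0.0423·V_1 - 0.0004167·V_2 - 0.04167·V_4 = 0.003191
  0.00055·V_2 - 0.0004167·V_1 - 0.0001333·V_5 = 0
  0.175·V_3 - 0.1333·V_4 - 0.04167·V_6 = 0.0004167
  0.4076·V_4 - 0.04167·V_1 - 0.1333·V_3 - 0.00001961·V_5 - 0.2326·V_7 = 0
  0.0007085·V_5 - 0.0001333·V_2 - 0.00001961·V_4 = 0
  0.04171·V_6 - 0.04167·V_3 - 0.00004545·V_7 = 0
  0.3797·V_7 - 0.2326·V_4 - 0.00004545·V_6 = 0
Solving these 7 simultaneous equations (Gaussian elimination) gives:
  V_1 = 0.1154 V, V_2 = 0.0919 V, V_3 = 0.04276 V, V_4 = 0.03965 V
  V_5 = 0.01839 V, V_6 = 0.04274 V, V_7 = 0.02429 V
The requested potential is V_1 = 0.1154 V.

Final answer: V_1 = 0.1154 V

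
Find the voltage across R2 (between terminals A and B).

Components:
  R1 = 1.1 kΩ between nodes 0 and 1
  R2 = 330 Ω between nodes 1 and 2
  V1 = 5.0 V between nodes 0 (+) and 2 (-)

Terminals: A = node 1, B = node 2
R1 and R2 are in series across V1 (node 0 → node 1 → node 2), and the output A–B is taken across R2, so this is a voltage divider.
Series current: I = V1/(R1 + R2) = 5/(1100 + 330) = 5/1430 = 0.003497 A
V_R2 = I × R2 = V1 × R2/(R1 + R2) = 5 × 330/1430 = 1.154 V

Final answer: 1.154 V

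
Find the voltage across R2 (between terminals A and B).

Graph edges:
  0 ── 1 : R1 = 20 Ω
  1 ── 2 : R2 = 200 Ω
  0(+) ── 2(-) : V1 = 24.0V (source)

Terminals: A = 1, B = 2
R1 and R2 are in series across V1 (node 0 → node 1 → node 2), and the output A–B is taken across R2, so this is a voltage divider.
Series current: I = V1/(R1 + R2) = 24/(20 + 200) = 24/220 = 0.1091 A
V_R2 = I × R2 = V1 × R2/(R1 + R2) = 24 × 200/220 = 21.82 V

Final answer: 21.82 V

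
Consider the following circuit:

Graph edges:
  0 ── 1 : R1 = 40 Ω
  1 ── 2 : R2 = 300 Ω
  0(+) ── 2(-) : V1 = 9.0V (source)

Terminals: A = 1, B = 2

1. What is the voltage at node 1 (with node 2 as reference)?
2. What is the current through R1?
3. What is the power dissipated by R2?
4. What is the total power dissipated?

Nodal analysis, taking node 2 as the 0 V reference.
Source V1 fixes V_0 = 9 V.
KCL at each unknown node (sum of currents leaving = 0; resistances in Ω):
  Node 1: (V_1 - 9)/40 + (V_1 - 0)/300 = 0
Collecting terms: 0.02833 × V_1 = 0.225  =>  V_1 = 7.941 V
Part 1:
  Read off the nodal solution: V_1 = 7.941 V
Part 2:
  I_R1 = (V_0 - V_1)/R1 = (9 - 7.941)/40 = 0.02647 A
  Magnitude: I_R1 = 0.02647 A
Part 3:
  I_R2 = (V_1 - V_2)/R2 = (7.941 - 0)/300 = 0.02647 A
  P_R2 = I_R2² × R2 = (0.02647)² × 300 = 0.2102 W
Part 4:
  Power in each resistor, P = (ΔV)²/R:
    P_R1 = (9 - 7.941)²/40 = 0.02803 W
    P_R2 = (7.941 - 0)²/300 = 0.2102 W
  P_total = P_R1 + P_R2 = 0.2382 W

Final answers:
1. V_1 = 7.941 V
2. I_R1 = 0.02647 A
3. P_R2 = 0.2102 W
4. P_total = 0.2382 W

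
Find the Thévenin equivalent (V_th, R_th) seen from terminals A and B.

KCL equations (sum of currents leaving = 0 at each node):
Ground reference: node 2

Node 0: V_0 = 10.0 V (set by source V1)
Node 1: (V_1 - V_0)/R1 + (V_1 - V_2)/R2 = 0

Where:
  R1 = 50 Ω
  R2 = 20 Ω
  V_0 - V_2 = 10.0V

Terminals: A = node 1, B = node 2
Step 1 — V_th is the open-circuit voltage V_A - V_B (nothing connected across the terminals).
Nodal analysis, taking node 2 as the 0 V reference.
Source V1 fixes V_0 = 10 V.
KCL at each unknown node (sum of currents leaving = 0; resistances in Ω):
  Node 1: (V_1 - 10)/50 + (V_1 - 0)/20 = 0
Collecting terms: 0.07 × V_1 = 0.2  =>  V_1 = 2.857 V
V_th = V_1 - V_2 = 2.857 - 0 = 2.857 V
Step 2 — R_th: zero the source — replace V1 by a short circuit (node 2 merges into node 0) — and find the resistance seen between A (node 1) and B (node 0).
Reduce the network between node 1 (A) and node 0 (B) by series/parallel combination:
  Rp1 = R1 ‖ R2 (parallel, both between nodes 0 and 1) = 1/(1/50 + 1/20) = 14.29 Ω
R_th = 14.29 Ω

Final answer: V_th = 2.857 V, R_th = 14.29 Ω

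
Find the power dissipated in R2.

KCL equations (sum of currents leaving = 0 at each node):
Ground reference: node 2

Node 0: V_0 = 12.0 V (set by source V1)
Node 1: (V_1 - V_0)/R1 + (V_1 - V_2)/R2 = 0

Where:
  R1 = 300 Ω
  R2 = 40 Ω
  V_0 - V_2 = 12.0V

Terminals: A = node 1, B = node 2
Nodal analysis, taking node 2 as the 0 V reference.
Source V1 fixes V_0 = 12 V.
KCL at each unknown node (sum of currents leaving = 0; resistances in Ω):
  Node 1: (V_1 - 12)/300 + (V_1 - 0)/40 = 0
Collecting terms: 0.02833 × V_1 = 0.04  =>  V_1 = 1.412 V
I_R2 = (V_1 - V_2)/R2 = (1.412 - 0)/40 = 0.03529 A
P_R2 = I_R2² × R2 = (0.03529)² × 40 = 0.04983 W

Final answer: 0.04983 W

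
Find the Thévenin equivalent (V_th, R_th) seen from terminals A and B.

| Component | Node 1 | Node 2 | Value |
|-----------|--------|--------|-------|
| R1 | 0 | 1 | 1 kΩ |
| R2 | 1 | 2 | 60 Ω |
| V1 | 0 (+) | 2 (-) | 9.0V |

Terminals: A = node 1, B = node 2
Step 1 — V_th is the open-circuit voltage V_A - V_B (nothing connected across the terminals).
Nodal analysis, taking node 2 as the 0 V reference.
Source V1 fixes V_0 = 9 V.
KCL at each unknown node (sum of currents leaving = 0; resistances in Ω):
  Node 1: (V_1 - 9)/1000 + (V_1 - 0)/60 = 0
Collecting terms: 0.01767 × V_1 = 0.009  =>  V_1 = 0.5094 V
V_th = V_1 - V_2 = 0.5094 - 0 = 0.5094 V
Step 2 — R_th: zero the source — replace V1 by a short circuit (node 2 merges into node 0) — and find the resistance seen between A (node 1) and B (node 0).
Reduce the network between node 1 (A) and node 0 (B) by series/parallel combination:
  Rp1 = R1 ‖ R2 (parallel, both between nodes 0 and 1) = 1/(1/1000 + 1/60) = 56.6 Ω
R_th = 56.6 Ω

Final answer: V_th = 0.5094 V, R_th = 56.6 Ω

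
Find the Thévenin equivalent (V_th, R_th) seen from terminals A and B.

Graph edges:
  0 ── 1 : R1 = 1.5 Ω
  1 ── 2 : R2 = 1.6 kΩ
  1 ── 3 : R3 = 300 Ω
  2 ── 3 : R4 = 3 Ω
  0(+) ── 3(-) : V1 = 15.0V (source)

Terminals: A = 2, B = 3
Step 1 — V_th is the open-circuit voltage V_A - V_B (nothing connected across the terminals).
Nodal analysis, taking node 3 as the 0 V reference.
Source V1 fixes V_0 = 15 V.
KCL at each unknown node (sum of currents leaving = 0; resistances in Ω):
  Node 1: (V_1 - 15)/1.5 + (V_1 - V_2)/1600 + (V_1 - 0)/300 = 0
  Node 2: (V_2 - V_1)/1600 + (V_2 - 0)/3 = 0
Collecting terms (coefficients in siemens):
  0.6706·V_1 - 0.000625·V_2 = 10
  0.334·V_2 - 0.000625·V_1 = 0
Determinant D = (0.6706)(0.334) - (-0.000625)(-0.000625) = 0.224
V_1 = [(10)(0.334) - (-0.000625)(0)]/D = 14.91 V
V_2 = [(0.6706)(0) - (10)(-0.000625)]/D = 0.02791 V
V_th = V_2 - V_3 = 0.02791 - 0 = 0.02791 V
Step 2 — R_th: zero the source — replace V1 by a short circuit (node 3 merges into node 0) — and find the resistance seen between A (node 2) and B (node 0).
Reduce the network between node 2 (A) and node 0 (B) by series/parallel combination:
  Rp1 = R1 ‖ R3 (parallel, both between nodes 0 and 1) = 1/(1/1.5 + 1/300) = 1.493 Ω
  Rs1 = R2 + Rp1 (series, joined only at node 1) = 1600 + 1.493 = 1601 Ω
  Rp2 = R4 ‖ Rs1 (parallel, both between nodes 0 and 2) = 1/(1/3 + 1/1601) = 2.994 Ω
R_th = 2.994 Ω

Final answer: V_th = 0.02791 V, R_th = 2.994 Ω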